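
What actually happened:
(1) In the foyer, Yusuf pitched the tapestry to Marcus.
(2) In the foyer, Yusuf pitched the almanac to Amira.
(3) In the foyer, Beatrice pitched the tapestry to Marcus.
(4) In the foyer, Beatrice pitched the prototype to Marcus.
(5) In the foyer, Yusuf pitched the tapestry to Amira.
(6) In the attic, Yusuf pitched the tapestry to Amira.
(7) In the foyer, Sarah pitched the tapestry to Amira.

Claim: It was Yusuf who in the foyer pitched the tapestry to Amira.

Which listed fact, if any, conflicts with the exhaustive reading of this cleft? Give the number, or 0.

The cleft puts "Yusuf" in focus and presupposes the open proposition with the tapestry as thing and Amira as recipient and in the foyer as setting.
The exhaustive reading says no other agent fits that background.
But fact (7) also has the tapestry as thing and Amira as recipient and in the foyer as setting, with agent = Sarah — so the exhaustive reading fails.

7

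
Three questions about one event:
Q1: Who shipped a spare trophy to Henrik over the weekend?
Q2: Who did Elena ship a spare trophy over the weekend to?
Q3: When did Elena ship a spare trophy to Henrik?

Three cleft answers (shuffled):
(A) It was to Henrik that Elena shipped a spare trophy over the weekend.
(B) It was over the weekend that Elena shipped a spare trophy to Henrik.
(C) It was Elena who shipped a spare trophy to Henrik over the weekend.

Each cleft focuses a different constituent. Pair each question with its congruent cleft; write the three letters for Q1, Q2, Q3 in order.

CAB

Q1 asks about the subject (agent); cleft (C) focuses "Elena", which is the subject (agent) — so Q1 → C.
Q2 asks about the recipient; cleft (A) focuses "to Henrik", which is the recipient — so Q2 → A.
Q3 asks about the time; cleft (B) focuses "over the weekend", which is the time — so Q3 → B.
Mapping: Q1→C, Q2→A, Q3→B.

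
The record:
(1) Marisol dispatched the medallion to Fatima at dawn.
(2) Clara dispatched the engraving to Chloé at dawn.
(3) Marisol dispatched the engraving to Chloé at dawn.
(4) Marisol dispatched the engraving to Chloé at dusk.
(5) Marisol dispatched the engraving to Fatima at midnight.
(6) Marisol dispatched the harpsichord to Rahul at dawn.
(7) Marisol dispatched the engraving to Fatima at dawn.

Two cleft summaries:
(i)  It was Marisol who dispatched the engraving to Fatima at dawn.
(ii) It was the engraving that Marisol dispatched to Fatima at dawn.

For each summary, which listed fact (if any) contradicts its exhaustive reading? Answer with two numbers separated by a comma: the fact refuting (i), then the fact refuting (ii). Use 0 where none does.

(i): focus "Marisol". No fact shares the engraving as thing and Fatima as recipient and at dawn as setting with a different agent. 0.
(ii): focus "the engraving". Looking for Marisol as agent and Fatima as recipient and at dawn as setting with some other thing — fact (1) has the medallion there. Refuted.

0, 1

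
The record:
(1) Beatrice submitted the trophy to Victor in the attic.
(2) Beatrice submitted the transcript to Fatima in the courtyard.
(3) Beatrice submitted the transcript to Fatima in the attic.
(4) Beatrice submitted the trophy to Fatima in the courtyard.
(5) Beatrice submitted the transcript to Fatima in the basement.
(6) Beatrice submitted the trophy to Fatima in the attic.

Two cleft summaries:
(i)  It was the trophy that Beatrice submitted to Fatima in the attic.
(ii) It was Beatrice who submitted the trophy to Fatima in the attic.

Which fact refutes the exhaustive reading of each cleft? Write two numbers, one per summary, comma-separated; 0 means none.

Summary (i) focuses "the trophy" (the thing); background same agent, recipient, setting (Beatrice / Fatima / in the attic). Fact (3) matches that background with thing = the transcript — refutes (i).
Summary (ii) focuses "Beatrice" (the agent); background same thing, recipient, setting (the trophy / Fatima / in the attic). No fact matches that background with a different agent, so 0.

3, 0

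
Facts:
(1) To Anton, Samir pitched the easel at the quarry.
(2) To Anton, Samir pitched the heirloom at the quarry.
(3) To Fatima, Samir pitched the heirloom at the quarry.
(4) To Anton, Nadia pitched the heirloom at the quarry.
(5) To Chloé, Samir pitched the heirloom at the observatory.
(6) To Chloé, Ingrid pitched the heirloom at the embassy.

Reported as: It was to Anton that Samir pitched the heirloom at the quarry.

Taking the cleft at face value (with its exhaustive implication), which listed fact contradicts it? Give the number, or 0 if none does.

Focus of the cleft: "Anton" (the recipient). Presupposed background: Samir as agent and the heirloom as thing and at the quarry as setting.
The exhaustive reading says no other recipient fits that background.
But fact (3) also has Samir as agent and the heirloom as thing and at the quarry as setting, with recipient = Fatima — so the exhaustive reading fails.

3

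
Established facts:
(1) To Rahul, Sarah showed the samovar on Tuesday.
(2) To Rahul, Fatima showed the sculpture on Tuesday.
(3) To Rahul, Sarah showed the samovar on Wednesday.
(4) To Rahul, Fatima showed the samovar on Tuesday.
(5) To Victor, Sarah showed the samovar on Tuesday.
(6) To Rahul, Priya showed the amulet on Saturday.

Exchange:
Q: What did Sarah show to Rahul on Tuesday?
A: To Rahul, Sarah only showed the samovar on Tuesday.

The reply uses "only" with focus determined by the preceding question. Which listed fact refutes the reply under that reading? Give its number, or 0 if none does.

0

The question "What did ...?" targets the thing, so in the reply the focus falls on "the samovar".
So "only" ranges over things; the rest (Sarah as agent and Rahul as recipient and on Tuesday as setting) is presupposed.
No listed fact shares that background with another thing. Nothing contradicts the reply.
(Fact (3) would refute a reading with focus on the setting — but that is not what the question asks.)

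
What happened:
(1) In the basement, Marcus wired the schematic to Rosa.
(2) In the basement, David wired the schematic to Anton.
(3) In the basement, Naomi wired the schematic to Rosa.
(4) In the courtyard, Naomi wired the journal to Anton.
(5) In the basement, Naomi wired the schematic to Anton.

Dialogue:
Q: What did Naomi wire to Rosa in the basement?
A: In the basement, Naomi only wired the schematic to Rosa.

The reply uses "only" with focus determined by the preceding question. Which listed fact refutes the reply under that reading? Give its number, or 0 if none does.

The question "What did ...?" targets the thing, so in the reply the focus falls on "the schematic".
So "only" ranges over things; the rest (agent = Naomi, recipient = Rosa, setting = in the basement) is presupposed.
No fact keeps agent = Naomi, recipient = Rosa, setting = in the basement while changing the thing; every other fact differs on something backgrounded. The reply stands.
(Fact (5) would refute a reading with focus on the recipient — but that is not what the question asks.)

0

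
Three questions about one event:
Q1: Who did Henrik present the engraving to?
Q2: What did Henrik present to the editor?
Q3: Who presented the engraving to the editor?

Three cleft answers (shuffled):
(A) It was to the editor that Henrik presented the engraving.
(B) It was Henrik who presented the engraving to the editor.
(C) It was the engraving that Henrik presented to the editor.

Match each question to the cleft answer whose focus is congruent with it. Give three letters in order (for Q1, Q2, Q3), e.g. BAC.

ACB

Q1 asks about the recipient; cleft (A) focuses "to the editor", which is the recipient — so Q1 → A.
Q2 asks about the direct object; cleft (C) focuses "the engraving", which is the direct object — so Q2 → C.
Q3 asks about the subject (agent); cleft (B) focuses "Henrik", which is the subject (agent) — so Q3 → B.
Mapping: Q1→A, Q2→C, Q3→B.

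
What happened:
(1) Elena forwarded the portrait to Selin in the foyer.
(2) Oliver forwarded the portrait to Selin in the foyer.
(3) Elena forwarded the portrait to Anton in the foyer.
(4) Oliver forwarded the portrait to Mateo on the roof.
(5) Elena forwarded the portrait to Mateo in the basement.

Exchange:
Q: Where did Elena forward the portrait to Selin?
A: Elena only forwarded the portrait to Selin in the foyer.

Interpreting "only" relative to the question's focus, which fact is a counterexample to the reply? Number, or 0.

0

Answering "Where did ...?" puts focus on the setting — here, "in the foyer".
"Only" then excludes alternative settings while the background — agent = Elena, thing = the portrait, recipient = Selin — is held fixed.
No listed fact shares that background with another setting. Nothing contradicts the reply.
(Fact (3) would refute a reading with focus on the recipient — but that is not what the question asks.)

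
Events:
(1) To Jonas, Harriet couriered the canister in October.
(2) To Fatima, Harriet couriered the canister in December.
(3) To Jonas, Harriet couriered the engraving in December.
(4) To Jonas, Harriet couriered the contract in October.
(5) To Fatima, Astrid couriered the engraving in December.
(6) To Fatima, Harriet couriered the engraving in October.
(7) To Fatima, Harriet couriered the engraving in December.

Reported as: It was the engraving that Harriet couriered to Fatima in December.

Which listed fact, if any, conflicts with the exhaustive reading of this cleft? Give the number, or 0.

2

Focus of the cleft: "the engraving" (the thing). Presupposed background: agent = Harriet, recipient = Fatima, setting = in December.
The exhaustive reading says no other thing fits that background.
But fact (2) also has agent = Harriet, recipient = Fatima, setting = in December, with thing = the canister — so the exhaustive reading fails.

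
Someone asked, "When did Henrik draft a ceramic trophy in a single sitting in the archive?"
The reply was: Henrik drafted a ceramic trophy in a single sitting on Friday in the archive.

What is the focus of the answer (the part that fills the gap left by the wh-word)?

on Friday

The wh-word "when" asks about the time.
In the answer, "Henrik", "a ceramic trophy", "in the archive" and "in a single sitting" are given — repeated from the question.
The constituent filling the time gap is "on Friday"; that is the focus and would carry nuclear stress.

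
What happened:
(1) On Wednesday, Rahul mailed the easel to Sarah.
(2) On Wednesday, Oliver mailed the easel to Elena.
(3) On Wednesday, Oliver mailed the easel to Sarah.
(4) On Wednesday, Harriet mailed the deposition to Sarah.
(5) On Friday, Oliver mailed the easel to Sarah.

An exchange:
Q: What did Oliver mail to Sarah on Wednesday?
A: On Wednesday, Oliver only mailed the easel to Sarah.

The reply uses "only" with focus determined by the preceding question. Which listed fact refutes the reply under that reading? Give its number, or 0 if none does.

The question "What did ...?" targets the thing, so in the reply the focus falls on "the easel".
So "only" ranges over things; the rest (same agent, recipient, setting (Oliver / Sarah / on Wednesday)) is presupposed.
No listed fact shares that background with another thing. Nothing contradicts the reply.
(Fact (5) would refute a reading with focus on the setting — but that is not what the question asks.)

0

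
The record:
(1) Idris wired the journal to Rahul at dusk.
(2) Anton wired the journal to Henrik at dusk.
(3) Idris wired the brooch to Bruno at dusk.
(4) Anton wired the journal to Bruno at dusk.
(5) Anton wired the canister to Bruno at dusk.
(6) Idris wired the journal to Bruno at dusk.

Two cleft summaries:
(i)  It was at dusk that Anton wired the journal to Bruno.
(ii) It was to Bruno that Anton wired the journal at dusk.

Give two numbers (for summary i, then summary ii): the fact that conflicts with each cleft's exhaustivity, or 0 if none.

0, 2

Summary (i) focuses "at dusk" (the setting); background Anton as agent and the journal as thing and Bruno as recipient. No fact matches that background with a different setting, so 0.
Summary (ii) focuses "Bruno" (the recipient); background Anton as agent and the journal as thing and at dusk as setting. Fact (2) matches that background with recipient = Henrik — refutes (ii).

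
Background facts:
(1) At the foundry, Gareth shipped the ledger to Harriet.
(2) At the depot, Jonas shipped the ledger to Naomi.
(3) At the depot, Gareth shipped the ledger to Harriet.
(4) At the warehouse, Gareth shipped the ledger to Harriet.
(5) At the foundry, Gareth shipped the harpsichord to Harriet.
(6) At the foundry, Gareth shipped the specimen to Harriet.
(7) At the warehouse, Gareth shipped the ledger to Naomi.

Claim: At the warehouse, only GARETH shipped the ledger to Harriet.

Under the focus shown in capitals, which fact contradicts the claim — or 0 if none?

0

Focus (in capitals) is "Gareth" — the agent. "Only" excludes alternative agents while holding fixed the ledger as thing and Harriet as recipient and at the warehouse as setting.
Every other fact changes something in the background, not just the agent. Nothing refutes the claim.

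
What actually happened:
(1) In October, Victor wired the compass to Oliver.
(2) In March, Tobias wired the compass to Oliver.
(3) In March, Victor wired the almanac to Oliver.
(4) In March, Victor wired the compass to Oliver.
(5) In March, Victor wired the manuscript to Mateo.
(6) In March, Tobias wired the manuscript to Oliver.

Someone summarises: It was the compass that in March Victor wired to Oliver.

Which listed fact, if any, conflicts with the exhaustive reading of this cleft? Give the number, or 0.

Focus of the cleft: "the compass" (the thing). Presupposed background: agent = Victor, recipient = Oliver, setting = in March.
Exhaustivity: the compass is the only thing satisfying that background.
Fact (3) shares the background but with thing = the almanac; exhaustivity is violated.

3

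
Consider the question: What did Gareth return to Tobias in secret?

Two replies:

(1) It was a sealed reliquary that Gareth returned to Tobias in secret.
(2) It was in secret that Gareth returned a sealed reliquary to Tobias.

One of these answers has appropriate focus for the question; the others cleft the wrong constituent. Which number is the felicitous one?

The question word "what" targets the direct object.
Option (1) clefts "a sealed reliquary" — that matches what the question asks about.
Option (2) clefts "in secret" — the manner, not what was asked.
So the congruent reply is (1).

1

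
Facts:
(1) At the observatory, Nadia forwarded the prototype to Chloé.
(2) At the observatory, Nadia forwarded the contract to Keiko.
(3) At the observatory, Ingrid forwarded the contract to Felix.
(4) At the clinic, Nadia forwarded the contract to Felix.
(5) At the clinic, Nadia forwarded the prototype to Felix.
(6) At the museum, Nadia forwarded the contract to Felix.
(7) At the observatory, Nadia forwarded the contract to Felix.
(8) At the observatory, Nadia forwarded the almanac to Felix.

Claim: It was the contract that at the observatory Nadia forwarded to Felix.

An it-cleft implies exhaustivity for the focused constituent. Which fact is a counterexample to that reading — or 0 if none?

8

The cleft puts "the contract" in focus and presupposes the open proposition with Nadia as agent and Felix as recipient and at the observatory as setting.
Exhaustivity: the contract is the only thing satisfying that background.
But fact (8) also has Nadia as agent and Felix as recipient and at the observatory as setting, with thing = the almanac — so the exhaustive reading fails.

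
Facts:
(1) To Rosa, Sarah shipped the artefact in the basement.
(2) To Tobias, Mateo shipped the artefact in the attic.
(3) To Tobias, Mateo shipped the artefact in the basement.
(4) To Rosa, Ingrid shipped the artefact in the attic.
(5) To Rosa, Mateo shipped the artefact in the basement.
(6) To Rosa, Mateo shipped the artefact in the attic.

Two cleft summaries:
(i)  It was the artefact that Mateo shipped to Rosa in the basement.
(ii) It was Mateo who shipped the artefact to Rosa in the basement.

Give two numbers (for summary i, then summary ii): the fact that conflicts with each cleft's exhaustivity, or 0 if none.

0, 1

Summary (i) focuses "the artefact" (the thing); background agent = Mateo, recipient = Rosa, setting = in the basement. No fact matches that background with a different thing, so 0.
Summary (ii) focuses "Mateo" (the agent); background thing = the artefact, recipient = Rosa, setting = in the basement. Fact (1) matches that background with agent = Sarah — refutes (ii).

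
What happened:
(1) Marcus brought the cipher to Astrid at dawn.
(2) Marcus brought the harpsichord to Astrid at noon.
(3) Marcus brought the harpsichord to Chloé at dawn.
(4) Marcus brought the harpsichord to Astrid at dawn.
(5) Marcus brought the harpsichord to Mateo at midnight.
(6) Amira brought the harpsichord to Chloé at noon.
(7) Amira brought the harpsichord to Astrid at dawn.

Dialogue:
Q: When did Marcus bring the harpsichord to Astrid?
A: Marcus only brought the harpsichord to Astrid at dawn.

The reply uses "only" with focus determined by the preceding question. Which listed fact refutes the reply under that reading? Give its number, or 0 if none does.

The question "When did ...?" targets the setting, so in the reply the focus falls on "at dawn".
So "only" ranges over settings; the rest (same agent, thing, recipient (Marcus / the harpsichord / Astrid)) is presupposed.
Fact (2) shares the background with a different setting (at noon) — counterexample.
(Fact (1) would refute a reading with focus on the thing — but that is not what the question asks.)

2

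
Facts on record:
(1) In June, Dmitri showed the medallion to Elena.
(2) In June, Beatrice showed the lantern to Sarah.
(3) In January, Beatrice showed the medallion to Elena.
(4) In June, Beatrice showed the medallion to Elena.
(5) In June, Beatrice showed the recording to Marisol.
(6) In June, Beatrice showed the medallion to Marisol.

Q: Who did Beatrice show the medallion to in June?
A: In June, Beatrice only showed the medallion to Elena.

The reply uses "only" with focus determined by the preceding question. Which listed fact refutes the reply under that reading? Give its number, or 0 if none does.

The question "Who did ... to ...?" targets the recipient, so in the reply the focus falls on "Elena".
So "only" ranges over recipients; the rest (agent = Beatrice, thing = the medallion, setting = in June) is presupposed.
Fact (6) keeps agent = Beatrice, thing = the medallion, setting = in June but has recipient = Marisol; that refutes the reply.
(Fact (3) would refute a reading with focus on the setting — but that is not what the question asks.)

6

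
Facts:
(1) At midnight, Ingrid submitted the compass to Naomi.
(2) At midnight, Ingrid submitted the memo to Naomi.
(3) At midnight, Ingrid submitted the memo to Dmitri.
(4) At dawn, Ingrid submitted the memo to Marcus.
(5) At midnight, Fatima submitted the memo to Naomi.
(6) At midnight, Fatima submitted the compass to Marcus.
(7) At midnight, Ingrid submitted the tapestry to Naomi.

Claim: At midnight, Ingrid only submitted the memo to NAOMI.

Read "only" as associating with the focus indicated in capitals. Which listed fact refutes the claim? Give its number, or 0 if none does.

The capitals mark "Naomi" as focus. So "only" rules out other recipients, with the rest (agent = Ingrid, thing = the memo, setting = at midnight) as background.
Fact (3) matches on agent = Ingrid, thing = the memo, setting = at midnight, but has recipient = Dmitri instead. That refutes the claim.

3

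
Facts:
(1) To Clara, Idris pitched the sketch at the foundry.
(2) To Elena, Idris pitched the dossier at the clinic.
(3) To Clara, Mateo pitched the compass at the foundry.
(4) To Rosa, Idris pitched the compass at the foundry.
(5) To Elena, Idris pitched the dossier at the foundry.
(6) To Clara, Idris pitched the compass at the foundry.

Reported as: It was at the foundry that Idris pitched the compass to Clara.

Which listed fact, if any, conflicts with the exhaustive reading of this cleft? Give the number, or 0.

0

The cleft puts "at the foundry" in focus and presupposes the open proposition with agent = Idris, thing = the compass, recipient = Clara.
Exhaustivity: at the foundry is the only setting satisfying that background.
Every other fact differs from the presupposition on some backgrounded slot, so none challenges the exhaustivity.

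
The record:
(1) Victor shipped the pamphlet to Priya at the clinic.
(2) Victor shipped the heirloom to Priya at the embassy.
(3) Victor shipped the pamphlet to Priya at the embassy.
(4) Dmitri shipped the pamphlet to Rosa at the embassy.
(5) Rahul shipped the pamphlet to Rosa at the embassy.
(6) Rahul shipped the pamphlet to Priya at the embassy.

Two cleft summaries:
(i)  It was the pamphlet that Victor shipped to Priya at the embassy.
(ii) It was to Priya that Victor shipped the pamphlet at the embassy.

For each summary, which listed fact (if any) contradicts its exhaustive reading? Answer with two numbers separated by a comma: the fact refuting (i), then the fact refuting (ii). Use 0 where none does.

(i): focus "the pamphlet". Looking for same agent, recipient, setting (Victor / Priya / at the embassy) with some other thing — fact (2) has the heirloom there. Refuted.
(ii): focus "Priya". No fact shares same agent, thing, setting (Victor / the pamphlet / at the embassy) with a different recipient. 0.

2, 0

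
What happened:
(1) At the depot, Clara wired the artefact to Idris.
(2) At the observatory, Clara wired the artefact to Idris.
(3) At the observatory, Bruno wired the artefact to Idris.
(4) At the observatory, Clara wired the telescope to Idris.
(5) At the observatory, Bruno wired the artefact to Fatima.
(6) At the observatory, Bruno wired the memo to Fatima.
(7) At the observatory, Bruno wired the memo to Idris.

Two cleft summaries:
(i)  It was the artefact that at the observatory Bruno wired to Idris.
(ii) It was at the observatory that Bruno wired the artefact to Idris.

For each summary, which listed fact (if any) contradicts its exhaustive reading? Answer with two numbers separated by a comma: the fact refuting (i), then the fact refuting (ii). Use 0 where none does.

Summary (i) focuses "the artefact" (the thing); background agent = Bruno, recipient = Idris, setting = at the observatory. Fact (7) matches that background with thing = the memo — refutes (i).
Summary (ii) focuses "at the observatory" (the setting); background agent = Bruno, thing = the artefact, recipient = Idris. No fact matches that background with a different setting, so 0.

7, 0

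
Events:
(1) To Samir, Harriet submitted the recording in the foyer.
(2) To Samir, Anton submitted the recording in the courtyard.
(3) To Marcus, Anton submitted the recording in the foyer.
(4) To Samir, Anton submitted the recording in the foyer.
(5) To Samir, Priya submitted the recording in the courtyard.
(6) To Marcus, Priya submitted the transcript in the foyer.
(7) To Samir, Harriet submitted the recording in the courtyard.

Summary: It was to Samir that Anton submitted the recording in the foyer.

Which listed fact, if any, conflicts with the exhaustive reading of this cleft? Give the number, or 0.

The cleft puts "Samir" in focus and presupposes the open proposition with agent = Anton, thing = the recording, setting = in the foyer.
The exhaustive reading says no other recipient fits that background.
But fact (3) also has agent = Anton, thing = the recording, setting = in the foyer, with recipient = Marcus — so the exhaustive reading fails.

3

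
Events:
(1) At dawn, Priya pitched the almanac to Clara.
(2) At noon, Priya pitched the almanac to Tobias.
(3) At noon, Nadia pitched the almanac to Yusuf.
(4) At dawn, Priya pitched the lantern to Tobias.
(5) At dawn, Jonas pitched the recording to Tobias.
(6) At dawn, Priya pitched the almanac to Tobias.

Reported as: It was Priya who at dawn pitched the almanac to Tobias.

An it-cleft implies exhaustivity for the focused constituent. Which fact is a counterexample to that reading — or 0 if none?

0

The cleft puts "Priya" in focus and presupposes the open proposition with same thing, recipient, setting (the almanac / Tobias / at dawn).
Exhaustivity: Priya is the only agent satisfying that background.
Every other fact differs from the presupposition on some backgrounded slot, so none challenges the exhaustivity.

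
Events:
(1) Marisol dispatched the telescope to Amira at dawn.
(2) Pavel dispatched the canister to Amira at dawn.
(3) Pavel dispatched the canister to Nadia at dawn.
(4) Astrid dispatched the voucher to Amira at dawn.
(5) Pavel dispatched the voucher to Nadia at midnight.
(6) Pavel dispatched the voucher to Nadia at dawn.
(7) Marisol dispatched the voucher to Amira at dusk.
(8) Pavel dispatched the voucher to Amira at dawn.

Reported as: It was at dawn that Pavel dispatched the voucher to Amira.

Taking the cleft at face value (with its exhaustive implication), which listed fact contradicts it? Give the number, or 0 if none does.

The cleft puts "at dawn" in focus and presupposes the open proposition with agent = Pavel, thing = the voucher, recipient = Amira.
The exhaustive reading says no other setting fits that background.
No listed fact matches the background with a different setting. Exhaustivity holds.

0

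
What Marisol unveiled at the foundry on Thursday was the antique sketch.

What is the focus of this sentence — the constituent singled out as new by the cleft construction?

In a pseudo-cleft "What ... was X", the post-copular constituent X is the focus.
Here the focus is "the antique sketch". The backgrounded (presupposed) material includes "Marisol", "at the foundry" and "on Thursday".

the antique sketch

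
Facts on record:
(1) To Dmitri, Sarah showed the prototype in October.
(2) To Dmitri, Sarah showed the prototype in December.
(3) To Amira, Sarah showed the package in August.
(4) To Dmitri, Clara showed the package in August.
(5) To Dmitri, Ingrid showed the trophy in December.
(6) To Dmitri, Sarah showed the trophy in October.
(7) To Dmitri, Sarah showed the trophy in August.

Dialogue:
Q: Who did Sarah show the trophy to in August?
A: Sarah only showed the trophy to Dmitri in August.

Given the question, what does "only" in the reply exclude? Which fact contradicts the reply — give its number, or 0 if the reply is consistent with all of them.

0

Answering "Who did ... to ...?" puts focus on the recipient — here, "Dmitri".
"Only" then excludes alternative recipients while the background — Sarah as agent and the trophy as thing and in August as setting — is held fixed.
No listed fact shares that background with another recipient. Nothing contradicts the reply.
(Fact (6) would refute a reading with focus on the setting — but that is not what the question asks.)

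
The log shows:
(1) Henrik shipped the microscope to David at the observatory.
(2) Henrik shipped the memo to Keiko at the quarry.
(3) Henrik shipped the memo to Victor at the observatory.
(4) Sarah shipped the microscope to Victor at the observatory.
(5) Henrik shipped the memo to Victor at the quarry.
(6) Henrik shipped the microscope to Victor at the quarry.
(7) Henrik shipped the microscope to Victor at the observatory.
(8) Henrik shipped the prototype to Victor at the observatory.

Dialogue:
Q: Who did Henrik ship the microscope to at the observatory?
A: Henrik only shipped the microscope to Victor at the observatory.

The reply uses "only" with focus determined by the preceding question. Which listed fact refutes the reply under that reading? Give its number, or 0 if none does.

1

Answering "Who did ... to ...?" puts focus on the recipient — here, "Victor".
So "only" ranges over recipients; the rest (agent = Henrik, thing = the microscope, setting = at the observatory) is presupposed.
Fact (1) keeps agent = Henrik, thing = the microscope, setting = at the observatory but has recipient = David; that refutes the reply.
(Fact (3) would refute a reading with focus on the thing — but that is not what the question asks.)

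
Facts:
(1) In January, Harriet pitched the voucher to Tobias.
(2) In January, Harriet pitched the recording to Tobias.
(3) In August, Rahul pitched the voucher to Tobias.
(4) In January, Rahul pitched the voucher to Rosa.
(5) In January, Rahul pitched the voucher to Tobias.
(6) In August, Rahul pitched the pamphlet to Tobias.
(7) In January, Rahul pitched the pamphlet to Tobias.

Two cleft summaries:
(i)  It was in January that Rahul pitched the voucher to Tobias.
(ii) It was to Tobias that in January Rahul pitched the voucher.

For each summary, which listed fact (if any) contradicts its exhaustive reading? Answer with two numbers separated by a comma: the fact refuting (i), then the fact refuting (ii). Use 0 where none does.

3, 4

Summary (i) focuses "in January" (the setting); background agent = Rahul, thing = the voucher, recipient = Tobias. Fact (3) matches that background with setting = in August — refutes (i).
Summary (ii) focuses "Tobias" (the recipient); background agent = Rahul, thing = the voucher, setting = in January. Fact (4) matches that background with recipient = Rosa — refutes (ii).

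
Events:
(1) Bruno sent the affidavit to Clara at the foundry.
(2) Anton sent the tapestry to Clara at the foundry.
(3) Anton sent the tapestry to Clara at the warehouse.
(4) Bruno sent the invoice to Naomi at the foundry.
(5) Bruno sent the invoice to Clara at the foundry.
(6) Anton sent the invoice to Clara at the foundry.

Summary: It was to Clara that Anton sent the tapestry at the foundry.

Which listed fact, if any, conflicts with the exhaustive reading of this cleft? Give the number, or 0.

Focus of the cleft: "Clara" (the recipient). Presupposed background: Anton as agent and the tapestry as thing and at the foundry as setting.
Exhaustivity: Clara is the only recipient satisfying that background.
No listed fact matches the background with a different recipient. Exhaustivity holds.

0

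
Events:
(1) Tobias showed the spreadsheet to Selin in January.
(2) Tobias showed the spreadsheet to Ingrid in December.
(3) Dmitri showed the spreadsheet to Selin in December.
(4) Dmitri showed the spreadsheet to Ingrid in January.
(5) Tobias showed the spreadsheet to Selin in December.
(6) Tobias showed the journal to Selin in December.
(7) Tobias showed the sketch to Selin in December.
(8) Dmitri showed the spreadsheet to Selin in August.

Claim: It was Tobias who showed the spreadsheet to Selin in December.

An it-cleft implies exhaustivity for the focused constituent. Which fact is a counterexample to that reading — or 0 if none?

The cleft puts "Tobias" in focus and presupposes the open proposition with same thing, recipient, setting (the spreadsheet / Selin / in December).
The exhaustive reading says no other agent fits that background.
Fact (3) shares the background but with agent = Dmitri; exhaustivity is violated.

3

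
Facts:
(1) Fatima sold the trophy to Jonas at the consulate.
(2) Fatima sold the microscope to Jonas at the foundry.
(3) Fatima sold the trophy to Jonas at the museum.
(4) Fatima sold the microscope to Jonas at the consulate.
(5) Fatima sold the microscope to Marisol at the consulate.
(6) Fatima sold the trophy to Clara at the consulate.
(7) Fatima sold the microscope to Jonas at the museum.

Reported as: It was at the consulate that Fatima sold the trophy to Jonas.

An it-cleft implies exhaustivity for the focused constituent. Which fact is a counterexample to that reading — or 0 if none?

The cleft puts "at the consulate" in focus and presupposes the open proposition with Fatima as agent and the trophy as thing and Jonas as recipient.
Exhaustivity: at the consulate is the only setting satisfying that background.
But fact (3) also has Fatima as agent and the trophy as thing and Jonas as recipient, with setting = at the museum — so the exhaustive reading fails.

3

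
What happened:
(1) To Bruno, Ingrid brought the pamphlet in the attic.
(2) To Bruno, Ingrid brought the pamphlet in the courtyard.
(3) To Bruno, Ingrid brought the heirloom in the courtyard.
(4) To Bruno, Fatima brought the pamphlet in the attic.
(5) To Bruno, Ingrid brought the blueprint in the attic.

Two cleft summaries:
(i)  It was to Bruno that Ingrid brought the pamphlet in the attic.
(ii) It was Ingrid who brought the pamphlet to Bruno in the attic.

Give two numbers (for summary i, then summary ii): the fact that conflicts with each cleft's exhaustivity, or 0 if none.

(i): focus "Bruno". No fact shares agent = Ingrid, thing = the pamphlet, setting = in the attic with a different recipient. 0.
(ii): focus "Ingrid". Looking for thing = the pamphlet, recipient = Bruno, setting = in the attic with some other agent — fact (4) has Fatima there. Refuted.

0, 4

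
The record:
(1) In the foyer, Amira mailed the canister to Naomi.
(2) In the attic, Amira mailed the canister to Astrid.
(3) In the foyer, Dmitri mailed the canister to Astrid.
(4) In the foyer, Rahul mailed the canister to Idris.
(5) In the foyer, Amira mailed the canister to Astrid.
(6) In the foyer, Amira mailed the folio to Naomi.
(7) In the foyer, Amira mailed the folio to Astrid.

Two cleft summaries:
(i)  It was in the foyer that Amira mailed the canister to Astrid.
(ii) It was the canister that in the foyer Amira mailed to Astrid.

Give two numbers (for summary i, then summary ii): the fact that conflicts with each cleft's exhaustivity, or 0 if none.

2, 7

Summary (i) focuses "in the foyer" (the setting); background same agent, thing, recipient (Amira / the canister / Astrid). Fact (2) matches that background with setting = in the attic — refutes (i).
Summary (ii) focuses "the canister" (the thing); background same agent, recipient, setting (Amira / Astrid / in the foyer). Fact (7) matches that background with thing = the folio — refutes (ii).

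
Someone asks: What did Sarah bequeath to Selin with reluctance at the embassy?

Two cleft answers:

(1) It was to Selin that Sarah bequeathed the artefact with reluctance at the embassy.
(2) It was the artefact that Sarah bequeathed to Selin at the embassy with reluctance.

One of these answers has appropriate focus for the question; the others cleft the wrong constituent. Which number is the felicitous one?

The question word "what" targets the direct object.
Option (1) clefts "to Selin" — the recipient, not what was asked.
Option (2) clefts "the artefact" — that matches what the question asks about.
So the congruent reply is (2).

2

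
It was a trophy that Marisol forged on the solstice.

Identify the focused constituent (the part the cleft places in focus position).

In an it-cleft "It was X that/who ...", the clefted constituent X is the focus; the that/who-clause expresses the presupposed open proposition.
Here the focus is "a trophy". The backgrounded (presupposed) material includes "Marisol" and "on the solstice".

a trophy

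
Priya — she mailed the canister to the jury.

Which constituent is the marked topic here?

The construction explicitly marks "Priya" as what the sentence is about — the topic.
The remainder of the clause is the comment (what is said about the topic).

Priya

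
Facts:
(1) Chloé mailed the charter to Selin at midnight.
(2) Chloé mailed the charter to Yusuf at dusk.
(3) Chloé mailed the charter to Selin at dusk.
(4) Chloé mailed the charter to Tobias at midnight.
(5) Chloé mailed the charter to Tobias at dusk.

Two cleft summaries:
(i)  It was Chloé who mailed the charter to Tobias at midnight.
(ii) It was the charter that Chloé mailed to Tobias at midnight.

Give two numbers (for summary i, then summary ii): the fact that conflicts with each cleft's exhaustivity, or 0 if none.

0, 0

Summary (i) focuses "Chloé" (the agent); background the charter as thing and Tobias as recipient and at midnight as setting. No fact matches that background with a different agent, so 0.
Summary (ii) focuses "the charter" (the thing); background Chloé as agent and Tobias as recipient and at midnight as setting. No fact matches that background with a different thing, so 0.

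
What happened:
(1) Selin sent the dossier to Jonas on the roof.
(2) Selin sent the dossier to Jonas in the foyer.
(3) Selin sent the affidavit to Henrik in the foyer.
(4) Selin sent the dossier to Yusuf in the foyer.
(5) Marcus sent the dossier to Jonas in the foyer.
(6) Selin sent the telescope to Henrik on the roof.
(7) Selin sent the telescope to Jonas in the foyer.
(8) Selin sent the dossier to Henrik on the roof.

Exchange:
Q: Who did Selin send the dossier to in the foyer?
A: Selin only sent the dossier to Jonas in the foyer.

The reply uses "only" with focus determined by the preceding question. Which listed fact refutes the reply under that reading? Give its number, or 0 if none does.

4

Answering "Who did ... to ...?" puts focus on the recipient — here, "Jonas".
So "only" ranges over recipients; the rest (agent = Selin, thing = the dossier, setting = in the foyer) is presupposed.
Fact (4) shares the background with a different recipient (Yusuf) — counterexample.
(Fact (1) would refute a reading with focus on the setting — but that is not what the question asks.)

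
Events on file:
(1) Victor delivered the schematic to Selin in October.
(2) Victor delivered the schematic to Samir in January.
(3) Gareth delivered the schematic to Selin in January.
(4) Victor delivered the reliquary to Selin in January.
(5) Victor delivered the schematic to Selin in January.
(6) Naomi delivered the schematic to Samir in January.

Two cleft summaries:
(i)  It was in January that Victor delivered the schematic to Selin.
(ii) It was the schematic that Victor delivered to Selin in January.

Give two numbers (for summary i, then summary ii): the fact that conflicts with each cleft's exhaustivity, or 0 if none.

1, 4

(i): focus "in January". Looking for same agent, thing, recipient (Victor / the schematic / Selin) with some other setting — fact (1) has in October there. Refuted.
(ii): focus "the schematic". Looking for same agent, recipient, setting (Victor / Selin / in January) with some other thing — fact (4) has the reliquary there. Refuted.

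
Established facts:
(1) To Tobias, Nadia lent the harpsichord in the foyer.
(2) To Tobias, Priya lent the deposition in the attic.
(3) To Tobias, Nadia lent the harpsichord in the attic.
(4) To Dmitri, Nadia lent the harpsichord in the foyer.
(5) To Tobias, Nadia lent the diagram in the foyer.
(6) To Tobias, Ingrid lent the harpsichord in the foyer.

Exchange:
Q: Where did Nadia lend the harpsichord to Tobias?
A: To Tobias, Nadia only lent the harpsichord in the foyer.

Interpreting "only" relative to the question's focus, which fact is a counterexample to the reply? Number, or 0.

3

The question "Where did ...?" targets the setting, so in the reply the focus falls on "in the foyer".
So "only" ranges over settings; the rest (same agent, thing, recipient (Nadia / the harpsichord / Tobias)) is presupposed.
Fact (3) shares the background with a different setting (in the attic) — counterexample.
(Fact (5) would refute a reading with focus on the thing — but that is not what the question asks.)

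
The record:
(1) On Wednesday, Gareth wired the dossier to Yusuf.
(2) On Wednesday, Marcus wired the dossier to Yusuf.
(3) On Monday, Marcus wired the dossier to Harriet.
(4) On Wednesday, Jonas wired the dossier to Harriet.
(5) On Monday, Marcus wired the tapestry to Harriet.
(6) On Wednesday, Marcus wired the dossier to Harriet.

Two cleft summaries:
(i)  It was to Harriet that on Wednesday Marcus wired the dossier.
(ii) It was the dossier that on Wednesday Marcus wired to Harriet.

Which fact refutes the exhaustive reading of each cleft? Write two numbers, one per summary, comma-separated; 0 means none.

Summary (i) focuses "Harriet" (the recipient); background same agent, thing, setting (Marcus / the dossier / on Wednesday). Fact (2) matches that background with recipient = Yusuf — refutes (i).
Summary (ii) focuses "the dossier" (the thing); background same agent, recipient, setting (Marcus / Harriet / on Wednesday). No fact matches that background with a different thing, so 0.

2, 0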